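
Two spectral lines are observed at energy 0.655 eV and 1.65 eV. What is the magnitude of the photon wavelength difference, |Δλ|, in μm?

1.14 μm

Using λ = hc/E: λ₁ = 1.893·10^-6 m, λ₂ = 7.514·10^-7 m.
|Δλ| = |1.893·10^-6 − 7.514·10^-7| = 1.14·10^-6 m = 1.14 μm.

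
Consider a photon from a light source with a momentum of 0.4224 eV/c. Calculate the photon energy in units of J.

6.77 × 10^-20 J

(c = 2.99792458 × 10^8 m/s, 1 eV = 1.602176634 × 10^-19 J.)
First convert: p = 0.4224 eV/c = 2.2574 × 10^-28 kg·m/s.
Apply E = pc: E = 6.768 × 10^-20 J.
So E ≈ 6.77 × 10^-20 J.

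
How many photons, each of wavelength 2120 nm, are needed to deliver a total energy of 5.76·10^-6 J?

Per-photon energy: E = 9.370·10^-20 J (from wavelength = 2120 nm).
N = E_total / E_photon = 5.76·10^-6 J / 9.370·10^-20 J = 6.15·10^13.

6.15·10^13 photons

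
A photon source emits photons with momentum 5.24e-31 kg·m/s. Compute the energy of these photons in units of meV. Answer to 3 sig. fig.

0.980 meV

For a photon E = pc, so E = 1.571e-22 J.
Converting to meV: E = 0.9805 meV ≈ 0.980 meV.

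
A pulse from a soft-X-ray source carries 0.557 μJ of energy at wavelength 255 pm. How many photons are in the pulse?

7.15e8 photons

Per-photon energy: E = 7.790e-16 J (from wavelength = 255 pm).
N = E_total / E_photon = 5.57e-7 J / 7.790e-16 J = 7.15e8.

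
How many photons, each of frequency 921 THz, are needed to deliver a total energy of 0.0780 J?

1.28e17 photons

Per-photon energy: E = 6.103e-19 J (from frequency = 921 THz).
N = E_total / E_photon = 0.0780 J / 6.103e-19 J = 1.28e17.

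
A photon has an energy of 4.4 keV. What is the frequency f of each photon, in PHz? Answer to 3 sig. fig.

1060 PHz

Take h = 6.62607015 × 10^-34 J·s, 1 eV = 1.602176634 × 10^-19 J.
First convert: E = 4.4 keV = 7.0496 × 10^-16 J.
Apply f = E/h: f = 1.064 × 10^18 Hz.
Converting to PHz: f = 1064 PHz ≈ 1060 PHz.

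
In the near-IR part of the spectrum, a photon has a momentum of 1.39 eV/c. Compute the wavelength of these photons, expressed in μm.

0.892 μm

(h = 6.62607015e-34 J·s, c = 2.99792458e8 m/s, 1 eV = 1.602176634e-19 J.)
In SI units: p = 1.39 eV/c = 7.4286e-28 kg·m/s.
Since λ = h/p for a photon, λ = 8.920e-7 m.
Converting to μm: λ = 0.8920 μm ≈ 0.892 μm.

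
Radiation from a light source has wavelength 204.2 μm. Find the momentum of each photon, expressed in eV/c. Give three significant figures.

Convert to SI: λ = 204.2 μm = 2.042 × 10^-4 m.
Since p = h/λ for a photon, p = 3.245 × 10^-30 kg·m/s.
Converting to eV/c: p = 0.006072 eV/c ≈ 6.07 × 10^-3 eV/c.

6.07 × 10^-3 eV/c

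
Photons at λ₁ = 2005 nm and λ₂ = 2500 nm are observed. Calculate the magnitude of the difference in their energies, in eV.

0.122 eV

Using E = hc/λ: E₁ = 9.9075e-20 J, E₂ = 7.9458e-20 J.
|ΔE| = |9.9075e-20 − 7.9458e-20| = 1.96e-20 J = 0.122 eV.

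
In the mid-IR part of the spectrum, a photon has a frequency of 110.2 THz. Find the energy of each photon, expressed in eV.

0.456 eV

In SI units: f = 110.2 THz = 1.102·10^14 Hz.
The photon relation is E = hf, giving E = 7.302·10^-20 J.
Converting to eV: E = 0.4558 eV ≈ 0.456 eV.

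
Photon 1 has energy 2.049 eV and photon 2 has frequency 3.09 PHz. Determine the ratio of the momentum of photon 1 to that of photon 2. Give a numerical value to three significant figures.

p_1 = 1.095·10^-27 kg·m/s (from energy = 2.049 eV, via p = E/c).
p_2 = 6.830·10^-27 kg·m/s (from frequency = 3.09 PHz, via p = hf/c).
Ratio = 1.095·10^-27 / 6.830·10^-27 = 0.160.

0.160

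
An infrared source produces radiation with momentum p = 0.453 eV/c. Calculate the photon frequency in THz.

110 THz

In SI units: p = 0.453 eV/c = 2.4210e-28 kg·m/s.
For a photon f = pc/h, so f = 1.095e14 Hz.
Converting to THz: f = 109.5 THz ≈ 110 THz.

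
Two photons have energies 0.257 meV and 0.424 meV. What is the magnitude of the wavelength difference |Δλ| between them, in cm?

Using λ = hc/E: λ₁ = 0.004824 m, λ₂ = 0.002924 m.
|Δλ| = |0.004824 − 0.002924| = 0.00190 m = 0.190 cm.

0.190 cm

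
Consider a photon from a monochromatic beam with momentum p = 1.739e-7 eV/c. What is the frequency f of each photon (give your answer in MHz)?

42.0 MHz

(h = 6.62607015e-34 J·s, c = 2.99792458e8 m/s, 1 eV = 1.602176634e-19 J.)
First convert: p = 1.739e-7 eV/c = 9.2937e-35 kg·m/s.
Apply f = pc/h: f = 4.205e7 Hz.
Converting to MHz: f = 42.05 MHz ≈ 42.0 MHz.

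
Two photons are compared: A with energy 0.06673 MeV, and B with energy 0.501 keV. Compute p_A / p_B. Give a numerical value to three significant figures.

133

p_A = 3.566e-23 kg·m/s (from energy = 0.06673 MeV, via p = E/c).
p_B = 2.677e-25 kg·m/s (from energy = 0.501 keV, via p = E/c).
Ratio = 3.566e-23 / 2.677e-25 = 133.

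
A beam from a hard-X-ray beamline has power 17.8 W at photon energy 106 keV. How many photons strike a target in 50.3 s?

5.27 × 10^16 photons

Total energy: E_total = P·t = 17.8 × 50.3 = 895.3 J.
Per-photon energy: E = 1.698 × 10^-14 J.
N = E_total / E_photon = 5.27 × 10^16.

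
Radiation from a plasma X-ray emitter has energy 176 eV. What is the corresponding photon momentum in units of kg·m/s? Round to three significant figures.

Convert to SI: E = 176 eV = 2.8198e-17 J.
For a photon p = E/c, so p = 9.406e-26 kg·m/s.
So p ≈ 9.41e-26 kg·m/s.

9.41e-26 kg·m/s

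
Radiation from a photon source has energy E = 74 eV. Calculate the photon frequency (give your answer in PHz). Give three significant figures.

17.9 PHz

(h = 6.62607015·10^-34 J·s, 1 eV = 1.602176634·10^-19 J.)
First convert: E = 74 eV = 1.1856·10^-17 J.
Since f = E/h for a photon, f = 1.789·10^16 Hz.
Converting to PHz: f = 17.89 PHz ≈ 17.9 PHz.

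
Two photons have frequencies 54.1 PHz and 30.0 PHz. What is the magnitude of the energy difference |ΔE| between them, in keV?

0.0997 keV

Using E = hf: E₁ = 3.585·10^-17 J, E₂ = 1.988·10^-17 J.
|ΔE| = |3.585·10^-17 − 1.988·10^-17| = 1.60·10^-17 J = 0.0997 keV.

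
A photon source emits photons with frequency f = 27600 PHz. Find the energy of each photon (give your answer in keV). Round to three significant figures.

Take h = 6.62607015e-34 J·s, 1 eV = 1.602176634e-19 J.
First convert: f = 27600 PHz = 2.76e19 Hz.
Since E = hf for a photon, E = 1.829e-14 J.
Converting to keV: E = 114.1 keV ≈ 114 keV.

114 keV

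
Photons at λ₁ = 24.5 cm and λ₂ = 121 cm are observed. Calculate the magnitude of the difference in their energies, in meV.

4.04e-3 meV

Using E = hc/λ: E₁ = 8.108e-25 J, E₂ = 1.642e-25 J.
|ΔE| = |8.108e-25 − 1.642e-25| = 6.47e-25 J = 4.04e-3 meV.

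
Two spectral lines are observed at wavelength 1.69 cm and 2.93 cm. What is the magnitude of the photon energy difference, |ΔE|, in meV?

Using E = hc/λ: E₁ = 1.175e-23 J, E₂ = 6.780e-24 J.
|ΔE| = |1.175e-23 − 6.780e-24| = 4.97e-24 J = 0.0310 meV.

0.0310 meV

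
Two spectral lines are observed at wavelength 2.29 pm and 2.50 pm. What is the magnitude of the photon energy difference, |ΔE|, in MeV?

Using E = hc/λ: E₁ = 8.674e-14 J, E₂ = 7.946e-14 J.
|ΔE| = |8.674e-14 − 7.946e-14| = 7.29e-15 J = 0.0455 MeV.

0.0455 MeV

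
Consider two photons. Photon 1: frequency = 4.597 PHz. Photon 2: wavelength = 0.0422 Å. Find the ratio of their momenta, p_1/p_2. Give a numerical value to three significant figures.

p_1 = 1.016 × 10^-26 kg·m/s (from frequency = 4.597 PHz, via p = hf/c).
p_2 = 1.570 × 10^-22 kg·m/s (from wavelength = 0.0422 Å, via p = h/λ).
Ratio = 1.016 × 10^-26 / 1.570 × 10^-22 = 6.47 × 10^-5.

6.47 × 10^-5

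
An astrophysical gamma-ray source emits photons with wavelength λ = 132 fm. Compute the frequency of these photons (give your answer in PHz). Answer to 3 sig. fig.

2.27e6 PHz

Convert to SI: λ = 132 fm = 1.32e-13 m.
The photon relation is f = c/λ, giving f = 2.271e21 Hz.
Converting to PHz: f = 2.271e6 PHz ≈ 2.27e6 PHz.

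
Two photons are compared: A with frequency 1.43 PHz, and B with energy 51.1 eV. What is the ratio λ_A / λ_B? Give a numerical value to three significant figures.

8.64

λ_A = 2.096 × 10^-7 m (from frequency = 1.43 PHz, via λ = c/f).
λ_B = 2.426 × 10^-8 m (from energy = 51.1 eV, via λ = hc/E).
Ratio = 2.096 × 10^-7 / 2.426 × 10^-8 = 8.64.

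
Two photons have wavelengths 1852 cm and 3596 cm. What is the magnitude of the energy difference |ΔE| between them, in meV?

3.25 × 10^-5 meV

Using E = hc/λ: E₁ = 1.0726 × 10^-26 J, E₂ = 5.5240 × 10^-27 J.
|ΔE| = |1.0726 × 10^-26 − 5.5240 × 10^-27| = 5.20 × 10^-27 J = 3.25 × 10^-5 meV.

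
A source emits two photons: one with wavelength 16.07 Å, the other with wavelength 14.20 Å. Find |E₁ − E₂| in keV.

Using E = hc/λ: E₁ = 1.2361 × 10^-16 J, E₂ = 1.3989 × 10^-16 J.
|ΔE| = |1.2361 × 10^-16 − 1.3989 × 10^-16| = 1.63 × 10^-17 J = 0.102 keV.

0.102 keV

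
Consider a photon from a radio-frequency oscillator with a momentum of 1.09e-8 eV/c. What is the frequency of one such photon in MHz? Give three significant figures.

Convert to SI: p = 1.09e-8 eV/c = 5.8253e-36 kg·m/s.
Since f = pc/h for a photon, f = 2.636e6 Hz.
Converting to MHz: f = 2.636 MHz ≈ 2.64 MHz.

2.64 MHz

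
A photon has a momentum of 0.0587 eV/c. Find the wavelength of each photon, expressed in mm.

0.0211 mm

In SI units: p = 0.0587 eV/c = 3.1371 × 10^-29 kg·m/s.
The photon relation is λ = h/p, giving λ = 2.112 × 10^-5 m.
Converting to mm: λ = 0.02112 mm ≈ 0.0211 mm.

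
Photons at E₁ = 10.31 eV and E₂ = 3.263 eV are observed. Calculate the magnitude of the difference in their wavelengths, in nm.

Using λ = hc/E: λ₁ = 1.2026·10^-7 m, λ₂ = 3.7997·10^-7 m.
|Δλ| = |1.2026·10^-7 − 3.7997·10^-7| = 2.60·10^-7 m = 260 nm.

260 nm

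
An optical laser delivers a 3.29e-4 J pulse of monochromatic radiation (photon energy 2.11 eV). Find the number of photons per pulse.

9.73e14 photons

Per-photon energy: E = 3.381e-19 J (from energy = 2.11 eV).
N = E_total / E_photon = 3.29e-4 J / 3.381e-19 J = 9.73e14.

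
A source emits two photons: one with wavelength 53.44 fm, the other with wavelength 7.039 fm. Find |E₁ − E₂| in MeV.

Using E = hc/λ: E₁ = 3.7172·10^-12 J, E₂ = 2.8221·10^-11 J.
|ΔE| = |3.7172·10^-12 − 2.8221·10^-11| = 2.45·10^-11 J = 153 MeV.

153 MeV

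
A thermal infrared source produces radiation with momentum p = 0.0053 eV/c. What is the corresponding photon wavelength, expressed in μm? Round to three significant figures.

In SI units: p = 0.0053 eV/c = 2.8325e-30 kg·m/s.
For a photon λ = h/p, so λ = 2.339e-4 m.
Converting to μm: λ = 233.9 μm ≈ 234 μm.

234 μm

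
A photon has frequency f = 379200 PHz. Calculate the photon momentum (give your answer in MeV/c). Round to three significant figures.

Use h = 6.62607015 × 10^-34 J·s, c = 2.99792458 × 10^8 m/s, 1 eV = 1.602176634 × 10^-19 J.
First convert: f = 379200 PHz = 3.792 × 10^20 Hz.
Apply p = hf/c: p = 8.381 × 10^-22 kg·m/s.
Converting to MeV/c: p = 1.568 MeV/c ≈ 1.57 MeV/c.

1.57 MeV/c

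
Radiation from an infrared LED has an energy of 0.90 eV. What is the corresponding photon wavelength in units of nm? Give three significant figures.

1380 nm

Use h = 6.62607015 × 10^-34 J·s, c = 2.99792458 × 10^8 m/s, 1 eV = 1.602176634 × 10^-19 J.
First convert: E = 0.90 eV = 1.4420 × 10^-19 J.
Apply λ = hc/E: λ = 1.378 × 10^-6 m.
Converting to nm: λ = 1378 nm ≈ 1380 nm.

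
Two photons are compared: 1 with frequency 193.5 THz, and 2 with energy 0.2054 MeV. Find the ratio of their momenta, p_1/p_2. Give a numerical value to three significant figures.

3.90 × 10^-6

p_1 = 4.277 × 10^-28 kg·m/s (from frequency = 193.5 THz, via p = hf/c).
p_2 = 1.098 × 10^-22 kg·m/s (from energy = 0.2054 MeV, via p = E/c).
Ratio = 4.277 × 10^-28 / 1.098 × 10^-22 = 3.90 × 10^-6.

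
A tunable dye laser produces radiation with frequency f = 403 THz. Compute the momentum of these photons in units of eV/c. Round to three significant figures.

Convert to SI: f = 403 THz = 4.03e14 Hz.
Since p = hf/c for a photon, p = 8.907e-28 kg·m/s.
Converting to eV/c: p = 1.667 eV/c ≈ 1.67 eV/c.

1.67 eV/c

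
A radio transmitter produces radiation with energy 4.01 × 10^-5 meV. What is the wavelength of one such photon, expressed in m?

30.9 m

Take h = 6.62607015 × 10^-34 J·s, c = 2.99792458 × 10^8 m/s, 1 eV = 1.602176634 × 10^-19 J.
Convert to SI: E = 4.01 × 10^-5 meV = 6.4247 × 10^-27 J.
For a photon λ = hc/E, so λ = 30.92 m.
So λ ≈ 30.9 m.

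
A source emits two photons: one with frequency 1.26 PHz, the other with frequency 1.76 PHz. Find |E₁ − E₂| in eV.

Using E = hf: E₁ = 8.349e-19 J, E₂ = 1.166e-18 J.
|ΔE| = |8.349e-19 − 1.166e-18| = 3.31e-19 J = 2.07 eV.

2.07 eV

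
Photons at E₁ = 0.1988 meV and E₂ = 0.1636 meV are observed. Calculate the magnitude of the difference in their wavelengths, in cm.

0.134 cm

Using λ = hc/E: λ₁ = 0.0062366 m, λ₂ = 0.0075785 m.
|Δλ| = |0.0062366 − 0.0075785| = 0.00134 m = 0.134 cm.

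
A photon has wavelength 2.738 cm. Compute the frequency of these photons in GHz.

Use c = 2.99792458·10^8 m/s.
Convert to SI: λ = 2.738 cm = 0.02738 m.
Since f = c/λ for a photon, f = 1.095·10^10 Hz.
Converting to GHz: f = 10.95 GHz ≈ 10.9 GHz.

10.9 GHz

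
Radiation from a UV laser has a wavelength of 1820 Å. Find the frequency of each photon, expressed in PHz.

1.65 PHz

Convert to SI: λ = 1820 Å = 1.82 × 10^-7 m.
Apply f = c/λ: f = 1.647 × 10^15 Hz.
Converting to PHz: f = 1.647 PHz ≈ 1.65 PHz.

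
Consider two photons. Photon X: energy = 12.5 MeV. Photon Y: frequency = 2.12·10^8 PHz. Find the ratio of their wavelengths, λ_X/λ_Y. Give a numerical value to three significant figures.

λ_X = 9.919·10^-14 m (from energy = 12.5 MeV, via λ = hc/E).
λ_Y = 1.414·10^-15 m (from frequency = 2.12·10^8 PHz, via λ = c/f).
Ratio = 9.919·10^-14 / 1.414·10^-15 = 70.1.

70.1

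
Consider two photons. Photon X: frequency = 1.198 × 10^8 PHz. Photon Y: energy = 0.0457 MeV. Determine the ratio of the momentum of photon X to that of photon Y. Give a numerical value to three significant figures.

1.08 × 10^4

p_X = 2.648 × 10^-19 kg·m/s (from frequency = 1.198 × 10^8 PHz, via p = hf/c).
p_Y = 2.442 × 10^-23 kg·m/s (from energy = 0.0457 MeV, via p = E/c).
Ratio = 2.648 × 10^-19 / 2.442 × 10^-23 = 1.08 × 10^4.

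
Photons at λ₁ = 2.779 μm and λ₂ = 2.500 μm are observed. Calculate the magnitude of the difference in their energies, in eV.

0.0498 eV

Using E = hc/λ: E₁ = 7.1481·10^-20 J, E₂ = 7.9458·10^-20 J.
|ΔE| = |7.1481·10^-20 − 7.9458·10^-20| = 7.98·10^-21 J = 0.0498 eV.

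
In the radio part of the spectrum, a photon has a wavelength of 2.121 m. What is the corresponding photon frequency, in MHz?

For a photon f = c/λ, so f = 1.413 × 10^8 Hz.
Converting to MHz: f = 141.3 MHz ≈ 141 MHz.

141 MHz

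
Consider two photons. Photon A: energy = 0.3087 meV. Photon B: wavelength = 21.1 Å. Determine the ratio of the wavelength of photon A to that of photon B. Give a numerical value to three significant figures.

λ_A = 0.004016 m (from energy = 0.3087 meV, via λ = hc/E).
λ_B = 2.110 × 10^-9 m (from wavelength = 21.1 Å, via λ given directly).
Ratio = 0.004016 / 2.110 × 10^-9 = 1.90 × 10^6.

1.90 × 10^6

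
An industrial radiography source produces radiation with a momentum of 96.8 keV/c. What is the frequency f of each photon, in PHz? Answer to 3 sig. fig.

Take h = 6.62607015 × 10^-34 J·s, c = 2.99792458 × 10^8 m/s, 1 eV = 1.602176634 × 10^-19 J.
Convert to SI: p = 96.8 keV/c = 5.1733 × 10^-23 kg·m/s.
For a photon f = pc/h, so f = 2.341 × 10^19 Hz.
Converting to PHz: f = 23410 PHz ≈ 2.34 × 10^4 PHz.

2.34 × 10^4 PHz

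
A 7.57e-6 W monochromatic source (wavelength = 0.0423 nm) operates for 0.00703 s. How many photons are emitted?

1.13e7 photons

Total energy: E_total = P·t = 7.57e-6 × 0.00703 = 5.322e-8 J.
Per-photon energy: E = 4.696e-15 J.
N = E_total / E_photon = 1.13e7.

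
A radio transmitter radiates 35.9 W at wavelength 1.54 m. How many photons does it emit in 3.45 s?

9.60e26 photons

Total energy: E_total = P·t = 35.9 × 3.45 = 123.9 J.
Per-photon energy: E = 1.290e-25 J.
N = E_total / E_photon = 9.60e26.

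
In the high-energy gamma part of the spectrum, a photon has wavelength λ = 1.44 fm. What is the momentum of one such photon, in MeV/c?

Use h = 6.62607015·10^-34 J·s, c = 2.99792458·10^8 m/s, 1 eV = 1.602176634·10^-19 J.
First convert: λ = 1.44 fm = 1.44·10^-15 m.
Since p = h/λ for a photon, p = 4.601·10^-19 kg·m/s.
Converting to MeV/c: p = 861.0 MeV/c ≈ 861 MeV/c.

861 MeV/c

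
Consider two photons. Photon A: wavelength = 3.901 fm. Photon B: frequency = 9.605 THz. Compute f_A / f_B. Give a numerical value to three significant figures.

8.00e9

f_A = 7.685e22 Hz (from wavelength = 3.901 fm, via f = c/λ).
f_B = 9.605e12 Hz (from frequency = 9.605 THz, via f given directly).
Ratio = 7.685e22 / 9.605e12 = 8.00e9.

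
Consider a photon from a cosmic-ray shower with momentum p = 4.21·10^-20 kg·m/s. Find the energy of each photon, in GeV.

Since E = pc for a photon, E = 1.262·10^-11 J.
Converting to GeV: E = 0.07878 GeV ≈ 0.0788 GeV.

0.0788 GeV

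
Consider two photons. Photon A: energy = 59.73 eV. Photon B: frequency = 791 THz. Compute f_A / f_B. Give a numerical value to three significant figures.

f_A = 1.444e16 Hz (from energy = 59.73 eV, via f = E/h).
f_B = 7.910e14 Hz (from frequency = 791 THz, via f given directly).
Ratio = 1.444e16 / 7.910e14 = 18.3.

18.3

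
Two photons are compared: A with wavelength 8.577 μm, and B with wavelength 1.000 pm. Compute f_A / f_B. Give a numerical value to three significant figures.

1.17e-7

f_A = 3.495e13 Hz (from wavelength = 8.577 μm, via f = c/λ).
f_B = 2.998e20 Hz (from wavelength = 1.000 pm, via f = c/λ).
Ratio = 3.495e13 / 2.998e20 = 1.17e-7.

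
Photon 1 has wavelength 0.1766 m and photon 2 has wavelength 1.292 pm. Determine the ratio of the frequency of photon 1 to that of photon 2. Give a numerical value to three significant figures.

7.32e-12

f_1 = 1.698e9 Hz (from wavelength = 0.1766 m, via f = c/λ).
f_2 = 2.320e20 Hz (from wavelength = 1.292 pm, via f = c/λ).
Ratio = 1.698e9 / 2.320e20 = 7.32e-12.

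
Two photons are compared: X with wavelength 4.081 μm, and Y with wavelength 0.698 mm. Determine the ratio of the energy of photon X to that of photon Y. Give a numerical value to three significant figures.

171

E_X = 4.868·10^-20 J (from wavelength = 4.081 μm, via E = hc/λ).
E_Y = 2.846·10^-22 J (from wavelength = 0.698 mm, via E = hc/λ).
Ratio = 4.868·10^-20 / 2.846·10^-22 = 171.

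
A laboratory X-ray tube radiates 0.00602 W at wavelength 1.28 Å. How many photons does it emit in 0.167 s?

6.48e11 photons

Total energy: E_total = P·t = 0.00602 × 0.167 = 0.001005 J.
Per-photon energy: E = 1.552e-15 J.
N = E_total / E_photon = 6.48e11.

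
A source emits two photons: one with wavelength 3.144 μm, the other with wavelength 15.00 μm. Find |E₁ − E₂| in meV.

312 meV

Using E = hc/λ: E₁ = 6.3182 × 10^-20 J, E₂ = 1.3243 × 10^-20 J.
|ΔE| = |6.3182 × 10^-20 − 1.3243 × 10^-20| = 4.99 × 10^-20 J = 312 meV.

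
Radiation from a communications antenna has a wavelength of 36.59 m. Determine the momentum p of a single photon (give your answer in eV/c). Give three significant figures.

(h = 6.62607015 × 10^-34 J·s, c = 2.99792458 × 10^8 m/s, 1 eV = 1.602176634 × 10^-19 J.)
Apply p = h/λ: p = 1.811 × 10^-35 kg·m/s.
Converting to eV/c: p = 3.388 × 10^-8 eV/c ≈ 3.39 × 10^-8 eV/c.

3.39 × 10^-8 eV/c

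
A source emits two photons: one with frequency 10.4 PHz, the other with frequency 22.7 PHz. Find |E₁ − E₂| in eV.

50.9 eV

Using E = hf: E₁ = 6.891e-18 J, E₂ = 1.504e-17 J.
|ΔE| = |6.891e-18 − 1.504e-17| = 8.15e-18 J = 50.9 eV.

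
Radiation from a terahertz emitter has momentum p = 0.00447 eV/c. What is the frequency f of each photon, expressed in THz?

Use h = 6.62607015e-34 J·s, c = 2.99792458e8 m/s, 1 eV = 1.602176634e-19 J.
Convert to SI: p = 0.00447 eV/c = 2.3889e-30 kg·m/s.
The photon relation is f = pc/h, giving f = 1.081e12 Hz.
Converting to THz: f = 1.081 THz ≈ 1.08 THz.

1.08 THz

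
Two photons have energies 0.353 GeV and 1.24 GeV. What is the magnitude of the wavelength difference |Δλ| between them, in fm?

Using λ = hc/E: λ₁ = 3.512 × 10^-15 m, λ₂ = 9.999 × 10^-16 m.
|Δλ| = |3.512 × 10^-15 − 9.999 × 10^-16| = 2.51 × 10^-15 m = 2.51 fm.

2.51 fm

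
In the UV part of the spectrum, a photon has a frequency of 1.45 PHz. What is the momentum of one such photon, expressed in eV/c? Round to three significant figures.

6.00 eV/c

Use h = 6.62607015e-34 J·s, c = 2.99792458e8 m/s, 1 eV = 1.602176634e-19 J.
First convert: f = 1.45 PHz = 1.45e15 Hz.
For a photon p = hf/c, so p = 3.205e-27 kg·m/s.
Converting to eV/c: p = 5.997 eV/c ≈ 6.00 eV/c.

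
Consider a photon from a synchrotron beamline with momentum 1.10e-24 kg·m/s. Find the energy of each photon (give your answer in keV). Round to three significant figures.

Apply E = pc: E = 3.298e-16 J.
Converting to keV: E = 2.058 keV ≈ 2.06 keV.

2.06 keV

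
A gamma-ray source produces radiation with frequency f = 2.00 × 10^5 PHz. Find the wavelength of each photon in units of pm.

1.50 pm

(c = 2.99792458 × 10^8 m/s.)
Convert to SI: f = 2.00 × 10^5 PHz = 2.00 × 10^20 Hz.
Apply λ = c/f: λ = 1.499 × 10^-12 m.
Converting to pm: λ = 1.499 pm ≈ 1.50 pm.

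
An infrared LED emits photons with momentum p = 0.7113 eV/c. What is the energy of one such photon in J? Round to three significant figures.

In SI units: p = 0.7113 eV/c = 3.8014·10^-28 kg·m/s.
Apply E = pc: E = 1.140·10^-19 J.
So E ≈ 1.14·10^-19 J.

1.14·10^-19 J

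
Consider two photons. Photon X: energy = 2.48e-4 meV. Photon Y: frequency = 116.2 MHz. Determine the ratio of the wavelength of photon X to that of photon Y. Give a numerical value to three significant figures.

1.94

λ_X = 4.999 m (from energy = 2.48e-4 meV, via λ = hc/E).
λ_Y = 2.580 m (from frequency = 116.2 MHz, via λ = c/f).
Ratio = 4.999 / 2.580 = 1.94.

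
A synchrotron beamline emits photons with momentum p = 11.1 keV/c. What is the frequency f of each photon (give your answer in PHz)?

2680 PHz

In SI units: p = 11.1 keV/c = 5.9322 × 10^-24 kg·m/s.
For a photon f = pc/h, so f = 2.684 × 10^18 Hz.
Converting to PHz: f = 2684 PHz ≈ 2680 PHz.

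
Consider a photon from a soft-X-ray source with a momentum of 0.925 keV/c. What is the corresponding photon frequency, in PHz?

(h = 6.62607015e-34 J·s, c = 2.99792458e8 m/s, 1 eV = 1.602176634e-19 J.)
In SI units: p = 0.925 keV/c = 4.9435e-25 kg·m/s.
Apply f = pc/h: f = 2.237e17 Hz.
Converting to PHz: f = 223.7 PHz ≈ 224 PHz.

224 PHz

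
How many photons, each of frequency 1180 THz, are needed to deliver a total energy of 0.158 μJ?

2.02·10^11 photons

Per-photon energy: E = 7.819·10^-19 J (from frequency = 1180 THz).
N = E_total / E_photon = 1.58·10^-7 J / 7.819·10^-19 J = 2.02·10^11.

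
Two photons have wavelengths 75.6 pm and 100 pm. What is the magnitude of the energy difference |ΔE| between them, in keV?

4.00 keV

Using E = hc/λ: E₁ = 2.628e-15 J, E₂ = 1.986e-15 J.
|ΔE| = |2.628e-15 − 1.986e-15| = 6.41e-16 J = 4.00 keV.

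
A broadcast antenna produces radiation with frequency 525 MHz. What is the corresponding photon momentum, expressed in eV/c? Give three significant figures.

2.17 × 10^-6 eV/c

In SI units: f = 525 MHz = 5.25 × 10^8 Hz.
Since p = hf/c for a photon, p = 1.160 × 10^-33 kg·m/s.
Converting to eV/c: p = 2.171 × 10^-6 eV/c ≈ 2.17 × 10^-6 eV/c.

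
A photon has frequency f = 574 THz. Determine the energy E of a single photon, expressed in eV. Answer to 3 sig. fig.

In SI units: f = 574 THz = 5.74 × 10^14 Hz.
Since E = hf for a photon, E = 3.803 × 10^-19 J.
Converting to eV: E = 2.374 eV ≈ 2.37 eV.

2.37 eV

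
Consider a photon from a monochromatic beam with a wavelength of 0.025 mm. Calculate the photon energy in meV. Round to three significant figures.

49.6 meV

Use h = 6.62607015 × 10^-34 J·s, c = 2.99792458 × 10^8 m/s, 1 eV = 1.602176634 × 10^-19 J.
In SI units: λ = 0.025 mm = 2.5 × 10^-5 m.
Since E = hc/λ for a photon, E = 7.946 × 10^-21 J.
Converting to meV: E = 49.59 meV ≈ 49.6 meV.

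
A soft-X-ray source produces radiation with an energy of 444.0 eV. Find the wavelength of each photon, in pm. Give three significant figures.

First convert: E = 444.0 eV = 7.1137e-17 J.
The photon relation is λ = hc/E, giving λ = 2.792e-9 m.
Converting to pm: λ = 2792 pm ≈ 2790 pm.

2790 pm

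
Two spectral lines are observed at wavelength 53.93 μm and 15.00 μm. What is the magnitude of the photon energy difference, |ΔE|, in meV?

59.7 meV

Using E = hc/λ: E₁ = 3.6834·10^-21 J, E₂ = 1.3243·10^-20 J.
|ΔE| = |3.6834·10^-21 − 1.3243·10^-20| = 9.56·10^-21 J = 59.7 meV.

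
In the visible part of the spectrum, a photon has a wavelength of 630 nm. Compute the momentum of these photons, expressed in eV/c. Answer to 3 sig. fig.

(h = 6.62607015 × 10^-34 J·s, c = 2.99792458 × 10^8 m/s, 1 eV = 1.602176634 × 10^-19 J.)
Convert to SI: λ = 630 nm = 6.30 × 10^-7 m.
The photon relation is p = h/λ, giving p = 1.052 × 10^-27 kg·m/s.
Converting to eV/c: p = 1.968 eV/c ≈ 1.97 eV/c.

1.97 eV/c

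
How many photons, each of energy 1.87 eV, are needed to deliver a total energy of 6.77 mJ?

Per-photon energy: E = 2.996e-19 J (from energy = 1.87 eV).
N = E_total / E_photon = 0.00677 J / 2.996e-19 J = 2.26e16.

2.26e16 photons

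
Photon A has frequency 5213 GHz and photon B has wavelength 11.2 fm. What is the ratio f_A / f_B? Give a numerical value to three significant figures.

f_A = 5.213e12 Hz (from frequency = 5213 GHz, via f given directly).
f_B = 2.677e22 Hz (from wavelength = 11.2 fm, via f = c/λ).
Ratio = 5.213e12 / 2.677e22 = 1.95e-10.

1.95e-10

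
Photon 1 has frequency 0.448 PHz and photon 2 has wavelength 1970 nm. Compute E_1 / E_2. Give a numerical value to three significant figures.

2.94

E_1 = 2.968e-19 J (from frequency = 0.448 PHz, via E = hf).
E_2 = 1.008e-19 J (from wavelength = 1970 nm, via E = hc/λ).
Ratio = 2.968e-19 / 1.008e-19 = 2.94.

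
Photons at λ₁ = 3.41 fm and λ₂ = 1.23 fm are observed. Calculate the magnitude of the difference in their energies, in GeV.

Using E = hc/λ: E₁ = 5.825 × 10^-11 J, E₂ = 1.615 × 10^-10 J.
|ΔE| = |5.825 × 10^-11 − 1.615 × 10^-10| = 1.03 × 10^-10 J = 0.644 GeV.

0.644 GeV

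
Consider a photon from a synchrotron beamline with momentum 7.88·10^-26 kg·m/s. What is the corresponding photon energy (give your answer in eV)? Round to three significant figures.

147 eV

Apply E = pc: E = 2.362·10^-17 J.
Converting to eV: E = 147.4 eV ≈ 147 eV.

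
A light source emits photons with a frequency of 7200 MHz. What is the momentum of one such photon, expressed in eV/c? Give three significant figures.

2.98 × 10^-5 eV/c

In SI units: f = 7200 MHz = 7.2 × 10^9 Hz.
The photon relation is p = hf/c, giving p = 1.591 × 10^-32 kg·m/s.
Converting to eV/c: p = 2.978 × 10^-5 eV/c ≈ 2.98 × 10^-5 eV/c.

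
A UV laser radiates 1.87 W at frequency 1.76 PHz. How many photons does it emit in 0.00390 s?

6.25e15 photons

Total energy: E_total = P·t = 1.87 × 0.00390 = 0.007293 J.
Per-photon energy: E = 1.166e-18 J.
N = E_total / E_photon = 6.25e15.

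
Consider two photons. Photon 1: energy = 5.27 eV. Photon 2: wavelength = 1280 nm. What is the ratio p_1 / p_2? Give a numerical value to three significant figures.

5.44

p_1 = 2.816e-27 kg·m/s (from energy = 5.27 eV, via p = E/c).
p_2 = 5.177e-28 kg·m/s (from wavelength = 1280 nm, via p = h/λ).
Ratio = 2.816e-27 / 5.177e-28 = 5.44.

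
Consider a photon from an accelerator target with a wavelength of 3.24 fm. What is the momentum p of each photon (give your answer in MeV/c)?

First convert: λ = 3.24 fm = 3.24e-15 m.
For a photon p = h/λ, so p = 2.045e-19 kg·m/s.
Converting to MeV/c: p = 382.7 MeV/c ≈ 383 MeV/c.

383 MeV/c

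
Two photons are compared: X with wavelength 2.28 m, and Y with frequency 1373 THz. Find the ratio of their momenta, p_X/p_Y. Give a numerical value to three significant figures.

9.58e-8

p_X = 2.906e-34 kg·m/s (from wavelength = 2.28 m, via p = h/λ).
p_Y = 3.035e-27 kg·m/s (from frequency = 1373 THz, via p = hf/c).
Ratio = 2.906e-34 / 3.035e-27 = 9.58e-8.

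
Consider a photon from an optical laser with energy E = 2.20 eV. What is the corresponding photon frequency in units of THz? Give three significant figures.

532 THz

Take h = 6.62607015·10^-34 J·s, 1 eV = 1.602176634·10^-19 J.
First convert: E = 2.20 eV = 3.5248·10^-19 J.
For a photon f = E/h, so f = 5.320·10^14 Hz.
Converting to THz: f = 532.0 THz ≈ 532 THz.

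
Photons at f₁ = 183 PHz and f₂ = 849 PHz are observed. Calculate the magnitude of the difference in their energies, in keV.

Using E = hf: E₁ = 1.213·10^-16 J, E₂ = 5.626·10^-16 J.
|ΔE| = |1.213·10^-16 − 5.626·10^-16| = 4.41·10^-16 J = 2.75 keV.

2.75 keV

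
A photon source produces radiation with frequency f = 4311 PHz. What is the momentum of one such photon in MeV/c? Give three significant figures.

First convert: f = 4311 PHz = 4.311e18 Hz.
For a photon p = hf/c, so p = 9.528e-24 kg·m/s.
Converting to MeV/c: p = 0.01783 MeV/c ≈ 0.0178 MeV/c.

0.0178 MeV/c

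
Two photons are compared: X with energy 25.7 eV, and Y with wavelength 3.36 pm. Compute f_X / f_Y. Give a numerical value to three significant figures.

f_X = 6.214e15 Hz (from energy = 25.7 eV, via f = E/h).
f_Y = 8.922e19 Hz (from wavelength = 3.36 pm, via f = c/λ).
Ratio = 6.214e15 / 8.922e19 = 6.96e-5.

6.96e-5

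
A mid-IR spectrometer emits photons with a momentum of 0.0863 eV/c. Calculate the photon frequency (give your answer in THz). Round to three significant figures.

Convert to SI: p = 0.0863 eV/c = 4.6121 × 10^-29 kg·m/s.
Apply f = pc/h: f = 2.087 × 10^13 Hz.
Converting to THz: f = 20.87 THz ≈ 20.9 THz.

20.9 THz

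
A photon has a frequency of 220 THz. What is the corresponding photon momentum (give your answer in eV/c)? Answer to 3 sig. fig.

Take h = 6.62607015e-34 J·s, c = 2.99792458e8 m/s, 1 eV = 1.602176634e-19 J.
Convert to SI: f = 220 THz = 2.2e14 Hz.
Apply p = hf/c: p = 4.862e-28 kg·m/s.
Converting to eV/c: p = 0.9098 eV/c ≈ 0.910 eV/c.

0.910 eV/c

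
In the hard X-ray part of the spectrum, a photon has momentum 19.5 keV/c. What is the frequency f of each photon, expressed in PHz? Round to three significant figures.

Use h = 6.62607015e-34 J·s, c = 2.99792458e8 m/s, 1 eV = 1.602176634e-19 J.
First convert: p = 19.5 keV/c = 1.0421e-23 kg·m/s.
Apply f = pc/h: f = 4.715e18 Hz.
Converting to PHz: f = 4715 PHz ≈ 4720 PHz.

4720 PHz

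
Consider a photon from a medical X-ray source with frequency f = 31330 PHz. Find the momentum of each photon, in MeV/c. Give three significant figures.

0.130 MeV/c

First convert: f = 31330 PHz = 3.133e19 Hz.
The photon relation is p = hf/c, giving p = 6.925e-23 kg·m/s.
Converting to MeV/c: p = 0.1296 MeV/c ≈ 0.130 MeV/c.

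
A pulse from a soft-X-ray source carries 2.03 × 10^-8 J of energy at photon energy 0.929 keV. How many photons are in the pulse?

Per-photon energy: E = 1.488 × 10^-16 J (from energy = 0.929 keV).
N = E_total / E_photon = 2.03 × 10^-8 J / 1.488 × 10^-16 J = 1.36 × 10^8.

1.36 × 10^8 photons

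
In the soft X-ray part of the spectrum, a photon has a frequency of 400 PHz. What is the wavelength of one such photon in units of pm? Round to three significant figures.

In SI units: f = 400 PHz = 4.0e17 Hz.
Apply λ = c/f: λ = 7.495e-10 m.
Converting to pm: λ = 749.5 pm ≈ 749 pm.

749 pm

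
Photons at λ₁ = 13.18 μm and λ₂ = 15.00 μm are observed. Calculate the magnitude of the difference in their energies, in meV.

11.4 meV

Using E = hc/λ: E₁ = 1.5072e-20 J, E₂ = 1.3243e-20 J.
|ΔE| = |1.5072e-20 − 1.3243e-20| = 1.83e-21 J = 11.4 meV.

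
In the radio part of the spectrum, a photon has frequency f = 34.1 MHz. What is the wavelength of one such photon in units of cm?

879 cm

Use c = 2.99792458e8 m/s.
Convert to SI: f = 34.1 MHz = 3.41e7 Hz.
For a photon λ = c/f, so λ = 8.792 m.
Converting to cm: λ = 879.2 cm ≈ 879 cm.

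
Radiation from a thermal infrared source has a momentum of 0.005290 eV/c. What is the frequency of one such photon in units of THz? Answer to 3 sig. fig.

In SI units: p = 0.005290 eV/c = 2.8271 × 10^-30 kg·m/s.
For a photon f = pc/h, so f = 1.279 × 10^12 Hz.
Converting to THz: f = 1.279 THz ≈ 1.28 THz.

1.28 THz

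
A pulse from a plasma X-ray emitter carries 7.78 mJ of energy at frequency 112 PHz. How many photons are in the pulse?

1.05e14 photons

Per-photon energy: E = 7.421e-17 J (from frequency = 112 PHz).
N = E_total / E_photon = 0.00778 J / 7.421e-17 J = 1.05e14.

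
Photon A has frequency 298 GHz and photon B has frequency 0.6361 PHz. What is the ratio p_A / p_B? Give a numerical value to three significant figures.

p_A = 6.586e-31 kg·m/s (from frequency = 298 GHz, via p = hf/c).
p_B = 1.406e-27 kg·m/s (from frequency = 0.6361 PHz, via p = hf/c).
Ratio = 6.586e-31 / 1.406e-27 = 4.68e-4.

4.68e-4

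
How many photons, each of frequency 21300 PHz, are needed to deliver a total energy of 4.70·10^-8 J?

Per-photon energy: E = 1.411·10^-14 J (from frequency = 21300 PHz).
N = E_total / E_photon = 4.70·10^-8 J / 1.411·10^-14 J = 3.33·10^6.

3.33·10^6 photons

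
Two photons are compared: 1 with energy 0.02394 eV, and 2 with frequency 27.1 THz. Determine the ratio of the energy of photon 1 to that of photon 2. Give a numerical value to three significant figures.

E_1 = 3.836 × 10^-21 J (from energy = 0.02394 eV, via E given directly).
E_2 = 1.796 × 10^-20 J (from frequency = 27.1 THz, via E = hf).
Ratio = 3.836 × 10^-21 / 1.796 × 10^-20 = 0.214.

0.214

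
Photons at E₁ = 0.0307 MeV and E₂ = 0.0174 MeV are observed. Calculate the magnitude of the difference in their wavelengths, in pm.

30.9 pm

Using λ = hc/E: λ₁ = 4.039 × 10^-11 m, λ₂ = 7.126 × 10^-11 m.
|Δλ| = |4.039 × 10^-11 − 7.126 × 10^-11| = 3.09 × 10^-11 m = 30.9 pm.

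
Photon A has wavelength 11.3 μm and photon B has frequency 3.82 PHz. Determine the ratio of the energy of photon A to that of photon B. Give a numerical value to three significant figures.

6.95 × 10^-3

E_A = 1.758 × 10^-20 J (from wavelength = 11.3 μm, via E = hc/λ).
E_B = 2.531 × 10^-18 J (from frequency = 3.82 PHz, via E = hf).
Ratio = 1.758 × 10^-20 / 2.531 × 10^-18 = 6.95 × 10^-3.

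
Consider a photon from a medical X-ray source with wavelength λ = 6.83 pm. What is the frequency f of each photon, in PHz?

(c = 2.99792458 × 10^8 m/s.)
First convert: λ = 6.83 pm = 6.83 × 10^-12 m.
Apply f = c/λ: f = 4.389 × 10^19 Hz.
Converting to PHz: f = 43890 PHz ≈ 4.39 × 10^4 PHz.

4.39 × 10^4 PHz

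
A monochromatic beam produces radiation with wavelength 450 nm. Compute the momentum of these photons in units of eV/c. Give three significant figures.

Take h = 6.62607015e-34 J·s, c = 2.99792458e8 m/s, 1 eV = 1.602176634e-19 J.
First convert: λ = 450 nm = 4.5e-7 m.
Since p = h/λ for a photon, p = 1.472e-27 kg·m/s.
Converting to eV/c: p = 2.755 eV/c ≈ 2.76 eV/c.

2.76 eV/c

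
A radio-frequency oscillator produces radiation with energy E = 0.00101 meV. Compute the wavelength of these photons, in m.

1.23 m

First convert: E = 0.00101 meV = 1.6182e-25 J.
The photon relation is λ = hc/E, giving λ = 1.228 m.
So λ ≈ 1.23 m.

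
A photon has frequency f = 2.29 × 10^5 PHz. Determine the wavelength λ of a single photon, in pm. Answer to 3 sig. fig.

1.31 pm

Take c = 2.99792458 × 10^8 m/s.
In SI units: f = 2.29 × 10^5 PHz = 2.29 × 10^20 Hz.
For a photon λ = c/f, so λ = 1.309 × 10^-12 m.
Converting to pm: λ = 1.309 pm ≈ 1.31 pm.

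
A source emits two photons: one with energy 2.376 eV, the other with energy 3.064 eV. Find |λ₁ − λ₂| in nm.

Using λ = hc/E: λ₁ = 5.2182 × 10^-7 m, λ₂ = 4.0465 × 10^-7 m.
|Δλ| = |5.2182 × 10^-7 − 4.0465 × 10^-7| = 1.17 × 10^-7 m = 117 nm.

117 nm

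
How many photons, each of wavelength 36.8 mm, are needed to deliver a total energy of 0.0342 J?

6.34e21 photons

Per-photon energy: E = 5.398e-24 J (from wavelength = 36.8 mm).
N = E_total / E_photon = 0.0342 J / 5.398e-24 J = 6.34e21.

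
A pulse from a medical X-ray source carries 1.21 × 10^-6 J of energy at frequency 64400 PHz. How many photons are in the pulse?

Per-photon energy: E = 4.267 × 10^-14 J (from frequency = 64400 PHz).
N = E_total / E_photon = 1.21 × 10^-6 J / 4.267 × 10^-14 J = 2.84 × 10^7.

2.84 × 10^7 photons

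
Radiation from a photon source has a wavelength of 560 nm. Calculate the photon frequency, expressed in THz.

535 THz

Take c = 2.99792458·10^8 m/s.
First convert: λ = 560 nm = 5.60·10^-7 m.
Apply f = c/λ: f = 5.353·10^14 Hz.
Converting to THz: f = 535.3 THz ≈ 535 THz.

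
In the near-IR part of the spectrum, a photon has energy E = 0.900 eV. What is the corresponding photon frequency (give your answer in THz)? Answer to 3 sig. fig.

Convert to SI: E = 0.900 eV = 1.4420e-19 J.
The photon relation is f = E/h, giving f = 2.176e14 Hz.
Converting to THz: f = 217.6 THz ≈ 218 THz.

218 THz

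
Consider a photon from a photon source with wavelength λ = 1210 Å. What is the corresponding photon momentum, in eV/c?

10.2 eV/c

Take h = 6.62607015 × 10^-34 J·s, c = 2.99792458 × 10^8 m/s, 1 eV = 1.602176634 × 10^-19 J.
First convert: λ = 1210 Å = 1.21 × 10^-7 m.
Apply p = h/λ: p = 5.476 × 10^-27 kg·m/s.
Converting to eV/c: p = 10.25 eV/c ≈ 10.2 eV/c.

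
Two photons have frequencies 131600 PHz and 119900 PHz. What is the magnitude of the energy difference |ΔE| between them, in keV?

Using E = hf: E₁ = 8.7199e-14 J, E₂ = 7.9447e-14 J.
|ΔE| = |8.7199e-14 − 7.9447e-14| = 7.75e-15 J = 48.4 keV.

48.4 keV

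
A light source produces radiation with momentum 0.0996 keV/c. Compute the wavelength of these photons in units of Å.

124 Å

Use h = 6.62607015 × 10^-34 J·s, c = 2.99792458 × 10^8 m/s, 1 eV = 1.602176634 × 10^-19 J.
Convert to SI: p = 0.0996 keV/c = 5.3229 × 10^-26 kg·m/s.
The photon relation is λ = h/p, giving λ = 1.245 × 10^-8 m.
Converting to Å: λ = 124.5 Å ≈ 124 Å.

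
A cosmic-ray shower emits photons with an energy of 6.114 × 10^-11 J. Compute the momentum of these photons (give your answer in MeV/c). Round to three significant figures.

382 MeV/c

(c = 2.99792458 × 10^8 m/s, 1 eV = 1.602176634 × 10^-19 J.)
Since p = E/c for a photon, p = 2.039 × 10^-19 kg·m/s.
Converting to MeV/c: p = 381.6 MeV/c ≈ 382 MeV/c.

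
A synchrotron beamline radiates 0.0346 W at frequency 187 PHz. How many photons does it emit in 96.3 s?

Total energy: E_total = P·t = 0.0346 × 96.3 = 3.332 J.
Per-photon energy: E = 1.239e-16 J.
N = E_total / E_photon = 2.69e16.

2.69e16 photons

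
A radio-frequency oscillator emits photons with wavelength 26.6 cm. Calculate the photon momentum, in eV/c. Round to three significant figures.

In SI units: λ = 26.6 cm = 0.266 m.
Apply p = h/λ: p = 2.491·10^-33 kg·m/s.
Converting to eV/c: p = 4.661·10^-6 eV/c ≈ 4.66·10^-6 eV/c.

4.66·10^-6 eV/c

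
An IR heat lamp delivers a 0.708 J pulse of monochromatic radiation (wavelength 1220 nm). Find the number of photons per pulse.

Per-photon energy: E = 1.628e-19 J (from wavelength = 1220 nm).
N = E_total / E_photon = 0.708 J / 1.628e-19 J = 4.35e18.

4.35e18 photons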